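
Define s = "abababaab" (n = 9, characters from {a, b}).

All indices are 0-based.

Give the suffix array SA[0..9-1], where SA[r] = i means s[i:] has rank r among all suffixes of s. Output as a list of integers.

[6, 7, 4, 2, 0, 8, 5, 3, 1]

rank | idx | suffix
   0 |   6 | aab
   1 |   7 | ab
   2 |   4 | abaab
   3 |   2 | ababaab
   4 |   0 | abababaab
   5 |   8 | b
   6 |   5 | baab
   7 |   3 | babaab
   8 |   1 | bababaab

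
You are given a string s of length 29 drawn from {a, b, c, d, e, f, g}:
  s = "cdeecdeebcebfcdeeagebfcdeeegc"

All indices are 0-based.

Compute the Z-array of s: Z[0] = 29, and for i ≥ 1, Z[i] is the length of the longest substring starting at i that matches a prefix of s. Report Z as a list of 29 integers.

[29, 0, 0, 0, 4, 0, 0, 0, 0, 1, 0, 0, 0, 4, 0, 0, 0, 0, 0, 0, 0, 0, 4, 0, 0, 0, 0, 0, 1]

Z[0]=29
i=1: i≥r, start 0; Z[1]=0
i=2: i≥r, start 0; Z[2]=0
i=3: i≥r, start 0; Z[3]=0
i=4: i≥r, start 0; Z[4]=4 extend→box=[4,8)
i=5: min(r-i=3, Z[1]=0)=0; Z[5]=0
i=6: min(r-i=2, Z[2]=0)=0; Z[6]=0
i=7: min(r-i=1, Z[3]=0)=0; Z[7]=0
i=8: i≥r, start 0; Z[8]=0
i=9: i≥r, start 0; Z[9]=1 extend→box=[9,10)
i=10: i≥r, start 0; Z[10]=0
i=11: i≥r, start 0; Z[11]=0
i=12: i≥r, start 0; Z[12]=0
i=13: i≥r, start 0; Z[13]=4 extend→box=[13,17)
i=14: min(r-i=3, Z[1]=0)=0; Z[14]=0
i=15: min(r-i=2, Z[2]=0)=0; Z[15]=0
i=16: min(r-i=1, Z[3]=0)=0; Z[16]=0
i=17: i≥r, start 0; Z[17]=0
i=18: i≥r, start 0; Z[18]=0
i=19: i≥r, start 0; Z[19]=0
i=20: i≥r, start 0; Z[20]=0
i=21: i≥r, start 0; Z[21]=0
i=22: i≥r, start 0; Z[22]=4 extend→box=[22,26)
i=23: min(r-i=3, Z[1]=0)=0; Z[23]=0
i=24: min(r-i=2, Z[2]=0)=0; Z[24]=0
i=25: min(r-i=1, Z[3]=0)=0; Z[25]=0
i=26: i≥r, start 0; Z[26]=0
i=27: i≥r, start 0; Z[27]=0
i=28: i≥r, start 0; Z[28]=1 extend→box=[28,29)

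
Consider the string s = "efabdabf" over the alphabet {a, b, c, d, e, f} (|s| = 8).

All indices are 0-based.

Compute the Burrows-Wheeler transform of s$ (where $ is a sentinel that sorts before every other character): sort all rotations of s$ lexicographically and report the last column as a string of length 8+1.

ffdaab$be

rank  rotation   last
    0  $efabdabf  f
    1  abdabf$ef  f
    2  abf$efabd  d
    3  bdabf$efa  a
    4  bf$efabda  a
    5  dabf$efab  b
    6  efabdabf$  $
    7  f$efabdab  b
    8  fabdabf$e  e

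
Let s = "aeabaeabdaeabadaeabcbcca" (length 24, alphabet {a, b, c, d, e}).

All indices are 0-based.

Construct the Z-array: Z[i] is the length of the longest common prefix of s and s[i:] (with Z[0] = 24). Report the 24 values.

[24, 0, 1, 0, 4, 0, 1, 0, 0, 5, 0, 1, 0, 1, 0, 4, 0, 1, 0, 0, 0, 0, 0, 1]

Z[0]=24
i=1: fresh scan; Z[1]=0
i=2: fresh scan; Z[2]=1 extend→box=[2,3)
i=3: fresh scan; Z[3]=0
i=4: fresh scan; Z[4]=4 extend→box=[4,8)
i=5: min(r-i=3, Z[1]=0)=0; Z[5]=0
i=6: min(r-i=2, Z[2]=1)=1; Z[6]=1
i=7: min(r-i=1, Z[3]=0)=0; Z[7]=0
i=8: fresh scan; Z[8]=0
i=9: fresh scan; Z[9]=5 extend→box=[9,14)
i=10: min(r-i=4, Z[1]=0)=0; Z[10]=0
i=11: min(r-i=3, Z[2]=1)=1; Z[11]=1
i=12: min(r-i=2, Z[3]=0)=0; Z[12]=0
i=13: min(r-i=1, Z[4]=4)=1; Z[13]=1
i=14: fresh scan; Z[14]=0
i=15: fresh scan; Z[15]=4 extend→box=[15,19)
i=16: min(r-i=3, Z[1]=0)=0; Z[16]=0
i=17: min(r-i=2, Z[2]=1)=1; Z[17]=1
i=18: min(r-i=1, Z[3]=0)=0; Z[18]=0
i=19: fresh scan; Z[19]=0
i=20: fresh scan; Z[20]=0
i=21: fresh scan; Z[21]=0
i=22: fresh scan; Z[22]=0
i=23: fresh scan; Z[23]=1 extend→box=[23,24)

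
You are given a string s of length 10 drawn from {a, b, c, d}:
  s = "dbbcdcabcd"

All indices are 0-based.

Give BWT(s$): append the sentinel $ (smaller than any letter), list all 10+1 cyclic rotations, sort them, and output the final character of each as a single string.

dcdabdbbc$c

rank  rotation     last
    0  $dbbcdcabcd  d
    1  abcd$dbbcdc  c
    2  bbcdcabcd$d  d
    3  bcd$dbbcdca  a
    4  bcdcabcd$db  b
    5  cabcd$dbbcd  d
    6  cd$dbbcdcab  b
    7  cdcabcd$dbb  b
    8  d$dbbcdcabc  c
    9  dbbcdcabcd$  $
   10  dcabcd$dbbc  c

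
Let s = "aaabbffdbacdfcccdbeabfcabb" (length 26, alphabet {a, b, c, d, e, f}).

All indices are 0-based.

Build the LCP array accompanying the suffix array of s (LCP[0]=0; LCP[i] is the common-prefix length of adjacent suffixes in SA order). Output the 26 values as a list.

[0, 2, 1, 3, 2, 1, 0, 1, 1, 2, 1, 1, 2, 0, 1, 2, 1, 2, 0, 2, 1, 0, 0, 2, 1, 1]

rank | idx | suffix
   0 |   0 | aaabbffdbacdfcccdbeabfcabb
   1 |   1 | aabbffdbacdfcccdbeabfcabb
   2 |  23 | abb
   3 |   2 | abbffdbacdfcccdbeabfcabb
   4 |  19 | abfcabb
   5 |   9 | acdfcccdbeabfcabb
   6 |  25 | b
   7 |   8 | bacdfcccdbeabfcabb
   8 |  24 | bb
   9 |   3 | bbffdbacdfcccdbeabfcabb
  10 |  17 | beabfcabb
  11 |  20 | bfcabb
  12 |   4 | bffdbacdfcccdbeabfcabb
  13 |  22 | cabb
  14 |  13 | cccdbeabfcabb
  15 |  14 | ccdbeabfcabb
  16 |  15 | cdbeabfcabb
  17 |  10 | cdfcccdbeabfcabb
  18 |   7 | dbacdfcccdbeabfcabb
  19 |  16 | dbeabfcabb
  20 |  11 | dfcccdbeabfcabb
  21 |  18 | eabfcabb
  22 |  21 | fcabb
  23 |  12 | fcccdbeabfcabb
  24 |   6 | fdbacdfcccdbeabfcabb
  25 |   5 | ffdbacdfcccdbeabfcabb

SA = [0, 1, 23, 2, 19, 9, 25, 8, 24, 3, 17, 20, 4, 22, 13, 14, 15, 10, 7, 16, 11, 18, 21, 12, 6, 5]
i: (SA[i-1],SA[i]) lcp shared
  1: (0,1) 2 'aa'
  2: (1,23) 1 'a'
  3: (23,2) 3 'abb'
  4: (2,19) 2 'ab'
  5: (19,9) 1 'a'
  6: (9,25) 0 ''
  7: (25,8) 1 'b'
  8: (8,24) 1 'b'
  9: (24,3) 2 'bb'
  10: (3,17) 1 'b'
  11: (17,20) 1 'b'
  12: (20,4) 2 'bf'
  13: (4,22) 0 ''
  14: (22,13) 1 'c'
  15: (13,14) 2 'cc'
  16: (14,15) 1 'c'
  17: (15,10) 2 'cd'
  18: (10,7) 0 ''
  19: (7,16) 2 'db'
  20: (16,11) 1 'd'
  21: (11,18) 0 ''
  22: (18,21) 0 ''
  23: (21,12) 2 'fc'
  24: (12,6) 1 'f'
  25: (6,5) 1 'f'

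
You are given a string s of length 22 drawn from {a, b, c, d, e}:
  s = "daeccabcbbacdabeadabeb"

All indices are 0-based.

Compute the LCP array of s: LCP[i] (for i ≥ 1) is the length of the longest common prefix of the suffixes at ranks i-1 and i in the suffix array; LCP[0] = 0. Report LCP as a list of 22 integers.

[0, 2, 3, 1, 1, 1, 0, 1, 1, 1, 1, 2, 0, 1, 1, 1, 0, 4, 2, 0, 1, 1]

rank→(start, suffix):
  0 → (5, 'abcbbacdabeadabeb')
  1 → (13, 'abeadabeb')
  2 → (18, 'abeb')
  3 → (10, 'acdabeadabeb')
  4 → (16, 'adabeb')
  5 → (1, 'aeccabcbbacdabeadabeb')
  6 → (21, 'b')
  7 → (9, 'bacdabeadabeb')
  8 → (8, 'bbacdabeadabeb')
  9 → (6, 'bcbbacdabeadabeb')
  10 → (14, 'beadabeb')
  11 → (19, 'beb')
  12 → (4, 'cabcbbacdabeadabeb')
  13 → (7, 'cbbacdabeadabeb')
  14 → (3, 'ccabcbbacdabeadabeb')
  15 → (11, 'cdabeadabeb')
  16 → (12, 'dabeadabeb')
  17 → (17, 'dabeb')
  18 → (0, 'daeccabcbbacdabeadabeb')
  19 → (15, 'eadabeb')
  20 → (20, 'eb')
  21 → (2, 'eccabcbbacdabeadabeb')

SA = [5, 13, 18, 10, 16, 1, 21, 9, 8, 6, 14, 19, 4, 7, 3, 11, 12, 17, 0, 15, 20, 2]
[i] adj suffixes → lcp
  [1] 5/13 → 2 ('ab')
  [2] 13/18 → 3 ('abe')
  [3] 18/10 → 1 ('a')
  [4] 10/16 → 1 ('a')
  [5] 16/1 → 1 ('a')
  [6] 1/21 → 0 ('')
  [7] 21/9 → 1 ('b')
  [8] 9/8 → 1 ('b')
  [9] 8/6 → 1 ('b')
  [10] 6/14 → 1 ('b')
  [11] 14/19 → 2 ('be')
  [12] 19/4 → 0 ('')
  [13] 4/7 → 1 ('c')
  [14] 7/3 → 1 ('c')
  [15] 3/11 → 1 ('c')
  [16] 11/12 → 0 ('')
  [17] 12/17 → 4 ('dabe')
  [18] 17/0 → 2 ('da')
  [19] 0/15 → 0 ('')
  [20] 15/20 → 1 ('e')
  [21] 20/2 → 1 ('e')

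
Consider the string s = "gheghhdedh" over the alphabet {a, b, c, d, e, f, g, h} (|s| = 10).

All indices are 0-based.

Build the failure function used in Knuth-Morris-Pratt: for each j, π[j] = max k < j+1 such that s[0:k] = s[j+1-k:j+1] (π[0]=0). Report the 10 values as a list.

[0, 0, 0, 1, 2, 0, 0, 0, 0, 0]

π[0] = 0
j=1 s[j]='h': π[1]=0 (border '')
j=2 s[j]='e': π[2]=0 (border '')
j=3 s[j]='g': π[3]=1 (border 'g')
j=4 s[j]='h': π[4]=2 (border 'gh')
j=5 s[j]='h': k: 2→0; π[5]=0 (border '')
j=6 s[j]='d': π[6]=0 (border '')
j=7 s[j]='e': π[7]=0 (border '')
j=8 s[j]='d': π[8]=0 (border '')
j=9 s[j]='h': π[9]=0 (border '')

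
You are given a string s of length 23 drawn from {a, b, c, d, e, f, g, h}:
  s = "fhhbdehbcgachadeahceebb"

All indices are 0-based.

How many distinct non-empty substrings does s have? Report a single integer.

sorted suffixes:
  #0 SA[0]=10  'achadeahceebb'
  #1 SA[1]=13  'adeahceebb'
  #2 SA[2]=16  'ahceebb'
  #3 SA[3]=22  'b'
  #4 SA[4]=21  'bb'
  #5 SA[5]=7  'bcgachadeahceebb'
  #6 SA[6]=3  'bdehbcgachadeahceebb'
  #7 SA[7]=18  'ceebb'
  #8 SA[8]=8  'cgachadeahceebb'
  #9 SA[9]=11  'chadeahceebb'
  #10 SA[10]=14  'deahceebb'
  #11 SA[11]=4  'dehbcgachadeahceebb'
  #12 SA[12]=15  'eahceebb'
  #13 SA[13]=20  'ebb'
  #14 SA[14]=19  'eebb'
  #15 SA[15]=5  'ehbcgachadeahceebb'
  #16 SA[16]=0  'fhhbdehbcgachadeahceebb'
  #17 SA[17]=9  'gachadeahceebb'
  #18 SA[18]=12  'hadeahceebb'
  #19 SA[19]=6  'hbcgachadeahceebb'
  #20 SA[20]=2  'hbdehbcgachadeahceebb'
  #21 SA[21]=17  'hceebb'
  #22 SA[22]=1  'hhbdehbcgachadeahceebb'

SA = [10, 13, 16, 22, 21, 7, 3, 18, 8, 11, 14, 4, 15, 20, 19, 5, 0, 9, 12, 6, 2, 17, 1]
i: (SA[i-1],SA[i]) lcp shared
  1: (10,13) 1 'a'
  2: (13,16) 1 'a'
  3: (16,22) 0 ''
  4: (22,21) 1 'b'
  5: (21,7) 1 'b'
  6: (7,3) 1 'b'
  7: (3,18) 0 ''
  8: (18,8) 1 'c'
  9: (8,11) 1 'c'
  10: (11,14) 0 ''
  11: (14,4) 2 'de'
  12: (4,15) 0 ''
  13: (15,20) 1 'e'
  14: (20,19) 1 'e'
  15: (19,5) 1 'e'
  16: (5,0) 0 ''
  17: (0,9) 0 ''
  18: (9,12) 0 ''
  19: (12,6) 1 'h'
  20: (6,2) 2 'hb'
  21: (2,17) 1 'h'
  22: (17,1) 1 'h'

n(n+1)/2 = 23·24/2 = 276
Σ LCP = 0 + 1 + 1 + 0 + 1 + 1 + 1 + 0 + 1 + 1 + 0 + 2 + 0 + 1 + 1 + 1 + 0 + 0 + 0 + 1 + 2 + 1 + 1 = 17
distinct = 276 − 17 = 259

259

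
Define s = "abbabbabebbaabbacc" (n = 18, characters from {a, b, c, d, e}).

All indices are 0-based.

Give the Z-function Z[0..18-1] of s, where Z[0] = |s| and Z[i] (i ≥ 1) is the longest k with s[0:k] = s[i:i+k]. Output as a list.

[18, 0, 0, 5, 0, 0, 2, 0, 0, 0, 0, 1, 4, 0, 0, 1, 0, 0]

Z[0]=18
i=1: outside box; Z[1]=0
i=2: outside box; Z[2]=0
i=3: outside box; Z[3]=5 scan→box=[3,8)
i=4: min(r-i=4, Z[1]=0)=0; Z[4]=0
i=5: min(r-i=3, Z[2]=0)=0; Z[5]=0
i=6: min(r-i=2, Z[3]=5)=2; Z[6]=2
i=7: min(r-i=1, Z[4]=0)=0; Z[7]=0
i=8: outside box; Z[8]=0
i=9: outside box; Z[9]=0
i=10: outside box; Z[10]=0
i=11: outside box; Z[11]=1 scan→box=[11,12)
i=12: outside box; Z[12]=4 scan→box=[12,16)
i=13: min(r-i=3, Z[1]=0)=0; Z[13]=0
i=14: min(r-i=2, Z[2]=0)=0; Z[14]=0
i=15: min(r-i=1, Z[3]=5)=1; Z[15]=1
i=16: outside box; Z[16]=0
i=17: outside box; Z[17]=0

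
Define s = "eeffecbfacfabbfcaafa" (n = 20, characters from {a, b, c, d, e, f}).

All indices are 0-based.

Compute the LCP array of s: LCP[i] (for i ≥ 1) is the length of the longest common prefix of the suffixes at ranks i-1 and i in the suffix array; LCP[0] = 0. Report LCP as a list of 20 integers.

[0, 1, 1, 1, 1, 0, 1, 2, 0, 1, 1, 0, 1, 1, 0, 2, 2, 1, 1, 1]

sorted suffixes:
  #0 SA[0]=19  'a'
  #1 SA[1]=16  'aafa'
  #2 SA[2]=11  'abbfcaafa'
  #3 SA[3]=8  'acfabbfcaafa'
  #4 SA[4]=17  'afa'
  #5 SA[5]=12  'bbfcaafa'
  #6 SA[6]=6  'bfacfabbfcaafa'
  #7 SA[7]=13  'bfcaafa'
  #8 SA[8]=15  'caafa'
  #9 SA[9]=5  'cbfacfabbfcaafa'
  #10 SA[10]=9  'cfabbfcaafa'
  #11 SA[11]=4  'ecbfacfabbfcaafa'
  #12 SA[12]=0  'eeffecbfacfabbfcaafa'
  #13 SA[13]=1  'effecbfacfabbfcaafa'
  #14 SA[14]=18  'fa'
  #15 SA[15]=10  'fabbfcaafa'
  #16 SA[16]=7  'facfabbfcaafa'
  #17 SA[17]=14  'fcaafa'
  #18 SA[18]=3  'fecbfacfabbfcaafa'
  #19 SA[19]=2  'ffecbfacfabbfcaafa'

SA = [19, 16, 11, 8, 17, 12, 6, 13, 15, 5, 9, 4, 0, 1, 18, 10, 7, 14, 3, 2]
i: (SA[i-1],SA[i]) lcp shared
  1: (19,16) 1 'a'
  2: (16,11) 1 'a'
  3: (11,8) 1 'a'
  4: (8,17) 1 'a'
  5: (17,12) 0 ''
  6: (12,6) 1 'b'
  7: (6,13) 2 'bf'
  8: (13,15) 0 ''
  9: (15,5) 1 'c'
  10: (5,9) 1 'c'
  11: (9,4) 0 ''
  12: (4,0) 1 'e'
  13: (0,1) 1 'e'
  14: (1,18) 0 ''
  15: (18,10) 2 'fa'
  16: (10,7) 2 'fa'
  17: (7,14) 1 'f'
  18: (14,3) 1 'f'
  19: (3,2) 1 'f'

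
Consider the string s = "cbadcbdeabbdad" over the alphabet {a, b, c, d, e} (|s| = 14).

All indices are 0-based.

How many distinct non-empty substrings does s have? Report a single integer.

93

rank | idx | suffix
   0 |   8 | abbdad
   1 |  12 | ad
   2 |   2 | adcbdeabbdad
   3 |   1 | badcbdeabbdad
   4 |   9 | bbdad
   5 |  10 | bdad
   6 |   5 | bdeabbdad
   7 |   0 | cbadcbdeabbdad
   8 |   4 | cbdeabbdad
   9 |  13 | d
  10 |  11 | dad
  11 |   3 | dcbdeabbdad
  12 |   6 | deabbdad
  13 |   7 | eabbdad

SA = [8, 12, 2, 1, 9, 10, 5, 0, 4, 13, 11, 3, 6, 7]
rank  pair      lcp
   1  s[8:],s[12:]  1  'a'
   2  s[12:],s[2:]  2  'ad'
   3  s[2:],s[1:]  0  ''
   4  s[1:],s[9:]  1  'b'
   5  s[9:],s[10:]  1  'b'
   6  s[10:],s[5:]  2  'bd'
   7  s[5:],s[0:]  0  ''
   8  s[0:],s[4:]  2  'cb'
   9  s[4:],s[13:]  0  ''
  10  s[13:],s[11:]  1  'd'
  11  s[11:],s[3:]  1  'd'
  12  s[3:],s[6:]  1  'd'
  13  s[6:],s[7:]  0  ''

n(n+1)/2 = 14·15/2 = 105
Σ LCP = 0 + 1 + 2 + 0 + 1 + 1 + 2 + 0 + 2 + 0 + 1 + 1 + 1 + 0 = 12
distinct = 105 − 12 = 93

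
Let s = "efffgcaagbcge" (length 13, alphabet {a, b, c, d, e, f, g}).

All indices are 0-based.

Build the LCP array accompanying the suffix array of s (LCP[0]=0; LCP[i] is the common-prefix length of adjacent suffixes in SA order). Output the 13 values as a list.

[0, 1, 0, 0, 1, 0, 1, 0, 2, 1, 0, 1, 1]

sorted suffixes:
  #0 SA[0]=6  'aagbcge'
  #1 SA[1]=7  'agbcge'
  #2 SA[2]=9  'bcge'
  #3 SA[3]=5  'caagbcge'
  #4 SA[4]=10  'cge'
  #5 SA[5]=12  'e'
  #6 SA[6]=0  'efffgcaagbcge'
  #7 SA[7]=1  'fffgcaagbcge'
  #8 SA[8]=2  'ffgcaagbcge'
  #9 SA[9]=3  'fgcaagbcge'
  #10 SA[10]=8  'gbcge'
  #11 SA[11]=4  'gcaagbcge'
  #12 SA[12]=11  'ge'

SA = [6, 7, 9, 5, 10, 12, 0, 1, 2, 3, 8, 4, 11]
rank  pair      lcp
   1  s[6:],s[7:]  1  'a'
   2  s[7:],s[9:]  0  ''
   3  s[9:],s[5:]  0  ''
   4  s[5:],s[10:]  1  'c'
   5  s[10:],s[12:]  0  ''
   6  s[12:],s[0:]  1  'e'
   7  s[0:],s[1:]  0  ''
   8  s[1:],s[2:]  2  'ff'
   9  s[2:],s[3:]  1  'f'
  10  s[3:],s[8:]  0  ''
  11  s[8:],s[4:]  1  'g'
  12  s[4:],s[11:]  1  'g'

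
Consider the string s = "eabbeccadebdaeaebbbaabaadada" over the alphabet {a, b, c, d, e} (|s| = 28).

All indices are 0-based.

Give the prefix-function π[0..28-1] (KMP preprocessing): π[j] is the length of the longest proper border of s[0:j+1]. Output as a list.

π[0] = 0
j=1 s[j]='a': π[1]=0 (border '')
j=2 s[j]='b': π[2]=0 (border '')
j=3 s[j]='b': π[3]=0 (border '')
j=4 s[j]='e': π[4]=1 (border 'e')
j=5 s[j]='c': k: 1→0; π[5]=0 (border '')
j=6 s[j]='c': π[6]=0 (border '')
j=7 s[j]='a': π[7]=0 (border '')
j=8 s[j]='d': π[8]=0 (border '')
j=9 s[j]='e': π[9]=1 (border 'e')
j=10 s[j]='b': k: 1→0; π[10]=0 (border '')
j=11 s[j]='d': π[11]=0 (border '')
j=12 s[j]='a': π[12]=0 (border '')
j=13 s[j]='e': π[13]=1 (border 'e')
j=14 s[j]='a': π[14]=2 (border 'ea')
j=15 s[j]='e': k: 2→0; π[15]=1 (border 'e')
j=16 s[j]='b': k: 1→0; π[16]=0 (border '')
j=17 s[j]='b': π[17]=0 (border '')
j=18 s[j]='b': π[18]=0 (border '')
j=19 s[j]='a': π[19]=0 (border '')
j=20 s[j]='a': π[20]=0 (border '')
j=21 s[j]='b': π[21]=0 (border '')
j=22 s[j]='a': π[22]=0 (border '')
j=23 s[j]='a': π[23]=0 (border '')
j=24 s[j]='d': π[24]=0 (border '')
j=25 s[j]='a': π[25]=0 (border '')
j=26 s[j]='d': π[26]=0 (border '')
j=27 s[j]='a': π[27]=0 (border '')

[0, 0, 0, 0, 1, 0, 0, 0, 0, 1, 0, 0, 0, 1, 2, 1, 0, 0, 0, 0, 0, 0, 0, 0, 0, 0, 0, 0]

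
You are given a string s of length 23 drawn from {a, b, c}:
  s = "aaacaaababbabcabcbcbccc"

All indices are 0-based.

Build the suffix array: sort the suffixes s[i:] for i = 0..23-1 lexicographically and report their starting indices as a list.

[4, 0, 5, 1, 6, 8, 11, 14, 2, 7, 10, 9, 12, 15, 17, 19, 22, 3, 13, 16, 18, 21, 20]

rank | idx | suffix
   0 |   4 | aaababbabcabcbcbccc
   1 |   0 | aaacaaababbabcabcbcbccc
   2 |   5 | aababbabcabcbcbccc
   3 |   1 | aacaaababbabcabcbcbccc
   4 |   6 | ababbabcabcbcbccc
   5 |   8 | abbabcabcbcbccc
   6 |  11 | abcabcbcbccc
   7 |  14 | abcbcbccc
   8 |   2 | acaaababbabcabcbcbccc
   9 |   7 | babbabcabcbcbccc
  10 |  10 | babcabcbcbccc
  11 |   9 | bbabcabcbcbccc
  12 |  12 | bcabcbcbccc
  13 |  15 | bcbcbccc
  14 |  17 | bcbccc
  15 |  19 | bccc
  16 |  22 | c
  17 |   3 | caaababbabcabcbcbccc
  18 |  13 | cabcbcbccc
  19 |  16 | cbcbccc
  20 |  18 | cbccc
  21 |  21 | cc
  22 |  20 | ccc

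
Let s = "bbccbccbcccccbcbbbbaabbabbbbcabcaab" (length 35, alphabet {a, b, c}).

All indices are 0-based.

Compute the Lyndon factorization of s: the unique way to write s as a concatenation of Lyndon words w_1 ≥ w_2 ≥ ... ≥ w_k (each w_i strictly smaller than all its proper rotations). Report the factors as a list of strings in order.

["bbccbccbcccccbc", "b", "b", "b", "b", "aabbabbbbcabc", "aab"]

emit factor 1: 'bbccbccbcccccbc' (i=0, period=15)
emit factor 2: 'b' (i=15, period=1)
emit factor 3: 'b' (i=16, period=1)
emit factor 4: 'b' (i=17, period=1)
emit factor 5: 'b' (i=18, period=1)
emit factor 6: 'aabbabbbbcabc' (i=19, period=13)
emit factor 7: 'aab' (i=32, period=3)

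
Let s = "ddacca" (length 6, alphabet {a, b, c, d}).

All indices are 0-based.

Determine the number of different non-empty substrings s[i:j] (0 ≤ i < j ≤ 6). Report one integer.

rank→(start, suffix):
  0 → (5, 'a')
  1 → (2, 'acca')
  2 → (4, 'ca')
  3 → (3, 'cca')
  4 → (1, 'dacca')
  5 → (0, 'ddacca')

SA = [5, 2, 4, 3, 1, 0]
i: (SA[i-1],SA[i]) lcp shared
  1: (5,2) 1 'a'
  2: (2,4) 0 ''
  3: (4,3) 1 'c'
  4: (3,1) 0 ''
  5: (1,0) 1 'd'

n(n+1)/2 = 6·7/2 = 21
Σ LCP = 0 + 1 + 0 + 1 + 0 + 1 = 3
distinct = 21 − 3 = 18

18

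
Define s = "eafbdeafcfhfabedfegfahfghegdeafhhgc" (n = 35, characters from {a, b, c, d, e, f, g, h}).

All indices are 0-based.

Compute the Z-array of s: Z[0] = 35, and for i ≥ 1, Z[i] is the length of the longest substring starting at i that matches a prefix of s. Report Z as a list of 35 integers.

[35, 0, 0, 0, 0, 3, 0, 0, 0, 0, 0, 0, 0, 0, 1, 0, 0, 1, 0, 0, 0, 0, 0, 0, 0, 1, 0, 0, 3, 0, 0, 0, 0, 0, 0]

Z[0]=35
i=1: i≥r, start 0; Z[1]=0
i=2: i≥r, start 0; Z[2]=0
i=3: i≥r, start 0; Z[3]=0
i=4: i≥r, start 0; Z[4]=0
i=5: i≥r, start 0; Z[5]=3 grow→box=[5,8)
i=6: min(r-i=2, Z[1]=0)=0; Z[6]=0
i=7: min(r-i=1, Z[2]=0)=0; Z[7]=0
i=8: i≥r, start 0; Z[8]=0
i=9: i≥r, start 0; Z[9]=0
i=10: i≥r, start 0; Z[10]=0
i=11: i≥r, start 0; Z[11]=0
i=12: i≥r, start 0; Z[12]=0
i=13: i≥r, start 0; Z[13]=0
i=14: i≥r, start 0; Z[14]=1 grow→box=[14,15)
i=15: i≥r, start 0; Z[15]=0
i=16: i≥r, start 0; Z[16]=0
i=17: i≥r, start 0; Z[17]=1 grow→box=[17,18)
i=18: i≥r, start 0; Z[18]=0
i=19: i≥r, start 0; Z[19]=0
i=20: i≥r, start 0; Z[20]=0
i=21: i≥r, start 0; Z[21]=0
i=22: i≥r, start 0; Z[22]=0
i=23: i≥r, start 0; Z[23]=0
i=24: i≥r, start 0; Z[24]=0
i=25: i≥r, start 0; Z[25]=1 grow→box=[25,26)
i=26: i≥r, start 0; Z[26]=0
i=27: i≥r, start 0; Z[27]=0
i=28: i≥r, start 0; Z[28]=3 grow→box=[28,31)
i=29: min(r-i=2, Z[1]=0)=0; Z[29]=0
i=30: min(r-i=1, Z[2]=0)=0; Z[30]=0
i=31: i≥r, start 0; Z[31]=0
i=32: i≥r, start 0; Z[32]=0
i=33: i≥r, start 0; Z[33]=0
i=34: i≥r, start 0; Z[34]=0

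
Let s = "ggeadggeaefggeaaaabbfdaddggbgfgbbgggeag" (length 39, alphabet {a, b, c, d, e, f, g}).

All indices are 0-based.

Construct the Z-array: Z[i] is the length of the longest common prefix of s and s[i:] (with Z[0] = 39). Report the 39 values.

[39, 1, 0, 0, 0, 4, 1, 0, 0, 0, 0, 4, 1, 0, 0, 0, 0, 0, 0, 0, 0, 0, 0, 0, 0, 2, 1, 0, 1, 0, 1, 0, 0, 2, 4, 1, 0, 0, 1]

Z[0]=39
i=1: i≥r, start 0; Z[1]=1 grow→box=[1,2)
i=2: i≥r, start 0; Z[2]=0
i=3: i≥r, start 0; Z[3]=0
i=4: i≥r, start 0; Z[4]=0
i=5: i≥r, start 0; Z[5]=4 grow→box=[5,9)
i=6: min(r-i=3, Z[1]=1)=1; Z[6]=1
i=7: min(r-i=2, Z[2]=0)=0; Z[7]=0
i=8: min(r-i=1, Z[3]=0)=0; Z[8]=0
i=9: i≥r, start 0; Z[9]=0
i=10: i≥r, start 0; Z[10]=0
i=11: i≥r, start 0; Z[11]=4 grow→box=[11,15)
i=12: min(r-i=3, Z[1]=1)=1; Z[12]=1
i=13: min(r-i=2, Z[2]=0)=0; Z[13]=0
i=14: min(r-i=1, Z[3]=0)=0; Z[14]=0
i=15: i≥r, start 0; Z[15]=0
i=16: i≥r, start 0; Z[16]=0
i=17: i≥r, start 0; Z[17]=0
i=18: i≥r, start 0; Z[18]=0
i=19: i≥r, start 0; Z[19]=0
i=20: i≥r, start 0; Z[20]=0
i=21: i≥r, start 0; Z[21]=0
i=22: i≥r, start 0; Z[22]=0
i=23: i≥r, start 0; Z[23]=0
i=24: i≥r, start 0; Z[24]=0
i=25: i≥r, start 0; Z[25]=2 grow→box=[25,27)
i=26: min(r-i=1, Z[1]=1)=1; Z[26]=1
i=27: i≥r, start 0; Z[27]=0
i=28: i≥r, start 0; Z[28]=1 grow→box=[28,29)
i=29: i≥r, start 0; Z[29]=0
i=30: i≥r, start 0; Z[30]=1 grow→box=[30,31)
i=31: i≥r, start 0; Z[31]=0
i=32: i≥r, start 0; Z[32]=0
i=33: i≥r, start 0; Z[33]=2 grow→box=[33,35)
i=34: min(r-i=1, Z[1]=1)=1; Z[34]=4 grow→box=[34,38)
i=35: min(r-i=3, Z[1]=1)=1; Z[35]=1
i=36: min(r-i=2, Z[2]=0)=0; Z[36]=0
i=37: min(r-i=1, Z[3]=0)=0; Z[37]=0
i=38: i≥r, start 0; Z[38]=1 grow→box=[38,39)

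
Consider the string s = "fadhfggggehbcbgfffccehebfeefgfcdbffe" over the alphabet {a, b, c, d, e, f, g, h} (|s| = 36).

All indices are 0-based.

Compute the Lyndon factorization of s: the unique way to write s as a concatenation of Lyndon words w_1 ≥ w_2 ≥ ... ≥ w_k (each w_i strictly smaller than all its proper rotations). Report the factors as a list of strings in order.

emit factor 1: 'f' (i=0, period=1)
emit factor 2: 'adhfggggehbcbgfffccehebfeefgfcdbffe' (i=1, period=35)

["f", "adhfggggehbcbgfffccehebfeefgfcdbffe"]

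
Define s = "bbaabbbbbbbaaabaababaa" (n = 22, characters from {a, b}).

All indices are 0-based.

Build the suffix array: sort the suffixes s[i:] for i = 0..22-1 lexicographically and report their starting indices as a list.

rank | idx | suffix
   0 |  21 | a
   1 |  20 | aa
   2 |  11 | aaabaababaa
   3 |  12 | aabaababaa
   4 |  15 | aababaa
   5 |   2 | aabbbbbbbaaabaababaa
   6 |  18 | abaa
   7 |  13 | abaababaa
   8 |  16 | ababaa
   9 |   3 | abbbbbbbaaabaababaa
  10 |  19 | baa
  11 |  10 | baaabaababaa
  12 |  14 | baababaa
  13 |   1 | baabbbbbbbaaabaababaa
  14 |  17 | babaa
  15 |   9 | bbaaabaababaa
  16 |   0 | bbaabbbbbbbaaabaababaa
  17 |   8 | bbbaaabaababaa
  18 |   7 | bbbbaaabaababaa
  19 |   6 | bbbbbaaabaababaa
  20 |   5 | bbbbbbaaabaababaa
  21 |   4 | bbbbbbbaaabaababaa

[21, 20, 11, 12, 15, 2, 18, 13, 16, 3, 19, 10, 14, 1, 17, 9, 0, 8, 7, 6, 5, 4]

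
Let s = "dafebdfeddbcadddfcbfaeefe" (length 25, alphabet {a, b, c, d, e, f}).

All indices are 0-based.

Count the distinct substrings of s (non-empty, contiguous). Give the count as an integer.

301

rank | idx | suffix
   0 |  12 | adddfcbfaeefe
   1 |  20 | aeefe
   2 |   1 | afebdfeddbcadddfcbfaeefe
   3 |  10 | bcadddfcbfaeefe
   4 |   4 | bdfeddbcadddfcbfaeefe
   5 |  18 | bfaeefe
   6 |  11 | cadddfcbfaeefe
   7 |  17 | cbfaeefe
   8 |   0 | dafebdfeddbcadddfcbfaeefe
   9 |   9 | dbcadddfcbfaeefe
  10 |   8 | ddbcadddfcbfaeefe
  11 |  13 | dddfcbfaeefe
  12 |  14 | ddfcbfaeefe
  13 |  15 | dfcbfaeefe
  14 |   5 | dfeddbcadddfcbfaeefe
  15 |  24 | e
  16 |   3 | ebdfeddbcadddfcbfaeefe
  17 |   7 | eddbcadddfcbfaeefe
  18 |  21 | eefe
  19 |  22 | efe
  20 |  19 | faeefe
  21 |  16 | fcbfaeefe
  22 |  23 | fe
  23 |   2 | febdfeddbcadddfcbfaeefe
  24 |   6 | feddbcadddfcbfaeefe

SA = [12, 20, 1, 10, 4, 18, 11, 17, 0, 9, 8, 13, 14, 15, 5, 24, 3, 7, 21, 22, 19, 16, 23, 2, 6]
[i] adj suffixes → lcp
  [1] 12/20 → 1 ('a')
  [2] 20/1 → 1 ('a')
  [3] 1/10 → 0 ('')
  [4] 10/4 → 1 ('b')
  [5] 4/18 → 1 ('b')
  [6] 18/11 → 0 ('')
  [7] 11/17 → 1 ('c')
  [8] 17/0 → 0 ('')
  [9] 0/9 → 1 ('d')
  [10] 9/8 → 1 ('d')
  [11] 8/13 → 2 ('dd')
  [12] 13/14 → 2 ('dd')
  [13] 14/15 → 1 ('d')
  [14] 15/5 → 2 ('df')
  [15] 5/24 → 0 ('')
  [16] 24/3 → 1 ('e')
  [17] 3/7 → 1 ('e')
  [18] 7/21 → 1 ('e')
  [19] 21/22 → 1 ('e')
  [20] 22/19 → 0 ('')
  [21] 19/16 → 1 ('f')
  [22] 16/23 → 1 ('f')
  [23] 23/2 → 2 ('fe')
  [24] 2/6 → 2 ('fe')

n(n+1)/2 = 25·26/2 = 325
Σ LCP = 0 + 1 + 1 + 0 + 1 + 1 + 0 + 1 + 0 + 1 + 1 + 2 + 2 + 1 + 2 + 0 + 1 + 1 + 1 + 1 + 0 + 1 + 1 + 2 + 2 = 24
distinct = 325 − 24 = 301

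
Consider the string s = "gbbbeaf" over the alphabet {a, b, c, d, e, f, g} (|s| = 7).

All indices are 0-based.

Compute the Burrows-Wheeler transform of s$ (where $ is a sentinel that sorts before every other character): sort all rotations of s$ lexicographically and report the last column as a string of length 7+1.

rank  rotation  last
    0  $gbbbeaf  f
    1  af$gbbbe  e
    2  bbbeaf$g  g
    3  bbeaf$gb  b
    4  beaf$gbb  b
    5  eaf$gbbb  b
    6  f$gbbbea  a
    7  gbbbeaf$  $

fegbbba$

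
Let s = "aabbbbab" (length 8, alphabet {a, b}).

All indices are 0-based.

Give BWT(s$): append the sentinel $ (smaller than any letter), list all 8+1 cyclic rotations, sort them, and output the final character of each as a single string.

rank  rotation   last
    0  $aabbbbab  b
    1  aabbbbab$  $
    2  ab$aabbbb  b
    3  abbbbab$a  a
    4  b$aabbbba  a
    5  bab$aabbb  b
    6  bbab$aabb  b
    7  bbbab$aab  b
    8  bbbbab$aa  a

b$baabbba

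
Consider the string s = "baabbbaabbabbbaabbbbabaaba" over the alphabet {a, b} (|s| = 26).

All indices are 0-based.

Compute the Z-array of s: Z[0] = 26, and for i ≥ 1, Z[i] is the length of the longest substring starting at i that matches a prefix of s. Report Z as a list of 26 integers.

[26, 0, 0, 1, 1, 5, 0, 0, 1, 2, 0, 1, 1, 6, 0, 0, 1, 1, 1, 2, 0, 4, 0, 0, 2, 0]

Z[0]=26
i=1: outside box; Z[1]=0
i=2: outside box; Z[2]=0
i=3: outside box; Z[3]=1 scan→box=[3,4)
i=4: outside box; Z[4]=1 scan→box=[4,5)
i=5: outside box; Z[5]=5 scan→box=[5,10)
i=6: min(r-i=4, Z[1]=0)=0; Z[6]=0
i=7: min(r-i=3, Z[2]=0)=0; Z[7]=0
i=8: min(r-i=2, Z[3]=1)=1; Z[8]=1
i=9: min(r-i=1, Z[4]=1)=1; Z[9]=2 scan→box=[9,11)
i=10: min(r-i=1, Z[1]=0)=0; Z[10]=0
i=11: outside box; Z[11]=1 scan→box=[11,12)
i=12: outside box; Z[12]=1 scan→box=[12,13)
i=13: outside box; Z[13]=6 scan→box=[13,19)
i=14: min(r-i=5, Z[1]=0)=0; Z[14]=0
i=15: min(r-i=4, Z[2]=0)=0; Z[15]=0
i=16: min(r-i=3, Z[3]=1)=1; Z[16]=1
i=17: min(r-i=2, Z[4]=1)=1; Z[17]=1
i=18: min(r-i=1, Z[5]=5)=1; Z[18]=1
i=19: outside box; Z[19]=2 scan→box=[19,21)
i=20: min(r-i=1, Z[1]=0)=0; Z[20]=0
i=21: outside box; Z[21]=4 scan→box=[21,25)
i=22: min(r-i=3, Z[1]=0)=0; Z[22]=0
i=23: min(r-i=2, Z[2]=0)=0; Z[23]=0
i=24: min(r-i=1, Z[3]=1)=1; Z[24]=2 scan→box=[24,26)
i=25: min(r-i=1, Z[1]=0)=0; Z[25]=0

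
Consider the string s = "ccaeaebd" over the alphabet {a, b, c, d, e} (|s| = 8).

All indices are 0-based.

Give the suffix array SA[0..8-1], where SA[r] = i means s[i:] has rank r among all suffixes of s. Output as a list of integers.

rank→(start, suffix):
  0 → (2, 'aeaebd')
  1 → (4, 'aebd')
  2 → (6, 'bd')
  3 → (1, 'caeaebd')
  4 → (0, 'ccaeaebd')
  5 → (7, 'd')
  6 → (3, 'eaebd')
  7 → (5, 'ebd')

[2, 4, 6, 1, 0, 7, 3, 5]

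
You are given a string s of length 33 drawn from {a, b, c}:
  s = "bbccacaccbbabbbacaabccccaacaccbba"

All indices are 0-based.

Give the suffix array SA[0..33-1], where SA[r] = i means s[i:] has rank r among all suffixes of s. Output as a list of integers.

[32, 17, 24, 11, 18, 15, 25, 4, 27, 6, 31, 10, 14, 30, 9, 13, 12, 0, 1, 19, 16, 23, 3, 26, 5, 29, 8, 22, 2, 28, 7, 21, 20]

rank | idx | suffix
   0 |  32 | a
   1 |  17 | aabccccaacaccbba
   2 |  24 | aacaccbba
   3 |  11 | abbbacaabccccaacaccbba
   4 |  18 | abccccaacaccbba
   5 |  15 | acaabccccaacaccbba
   6 |  25 | acaccbba
   7 |   4 | acaccbbabbbacaabccccaacaccbba
   8 |  27 | accbba
   9 |   6 | accbbabbbacaabccccaacaccbba
  10 |  31 | ba
  11 |  10 | babbbacaabccccaacaccbba
  12 |  14 | bacaabccccaacaccbba
  13 |  30 | bba
  14 |   9 | bbabbbacaabccccaacaccbba
  15 |  13 | bbacaabccccaacaccbba
  16 |  12 | bbbacaabccccaacaccbba
  17 |   0 | bbccacaccbbabbbacaabccccaacaccbba
  18 |   1 | bccacaccbbabbbacaabccccaacaccbba
  19 |  19 | bccccaacaccbba
  20 |  16 | caabccccaacaccbba
  21 |  23 | caacaccbba
  22 |   3 | cacaccbbabbbacaabccccaacaccbba
  23 |  26 | caccbba
  24 |   5 | caccbbabbbacaabccccaacaccbba
  25 |  29 | cbba
  26 |   8 | cbbabbbacaabccccaacaccbba
  27 |  22 | ccaacaccbba
  28 |   2 | ccacaccbbabbbacaabccccaacaccbba
  29 |  28 | ccbba
  30 |   7 | ccbbabbbacaabccccaacaccbba
  31 |  21 | cccaacaccbba
  32 |  20 | ccccaacaccbba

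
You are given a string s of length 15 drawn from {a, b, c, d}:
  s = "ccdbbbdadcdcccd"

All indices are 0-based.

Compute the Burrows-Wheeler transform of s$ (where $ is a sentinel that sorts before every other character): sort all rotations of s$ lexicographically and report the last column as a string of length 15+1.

dddbbdc$ccdcbcca

rank  rotation          last
    0  $ccdbbbdadcdcccd  d
    1  adcdcccd$ccdbbbd  d
    2  bbbdadcdcccd$ccd  d
    3  bbdadcdcccd$ccdb  b
    4  bdadcdcccd$ccdbb  b
    5  cccd$ccdbbbdadcd  d
    6  ccd$ccdbbbdadcdc  c
    7  ccdbbbdadcdcccd$  $
    8  cd$ccdbbbdadcdcc  c
    9  cdbbbdadcdcccd$c  c
   10  cdcccd$ccdbbbdad  d
   11  d$ccdbbbdadcdccc  c
   12  dadcdcccd$ccdbbb  b
   13  dbbbdadcdcccd$cc  c
   14  dcccd$ccdbbbdadc  c
   15  dcdcccd$ccdbbbda  a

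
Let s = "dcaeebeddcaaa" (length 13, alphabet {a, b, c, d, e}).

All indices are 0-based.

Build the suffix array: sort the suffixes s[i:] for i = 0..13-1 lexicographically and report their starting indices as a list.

[12, 11, 10, 2, 5, 9, 1, 8, 0, 7, 4, 6, 3]

sorted suffixes:
  #0 SA[0]=12  'a'
  #1 SA[1]=11  'aa'
  #2 SA[2]=10  'aaa'
  #3 SA[3]=2  'aeebeddcaaa'
  #4 SA[4]=5  'beddcaaa'
  #5 SA[5]=9  'caaa'
  #6 SA[6]=1  'caeebeddcaaa'
  #7 SA[7]=8  'dcaaa'
  #8 SA[8]=0  'dcaeebeddcaaa'
  #9 SA[9]=7  'ddcaaa'
  #10 SA[10]=4  'ebeddcaaa'
  #11 SA[11]=6  'eddcaaa'
  #12 SA[12]=3  'eebeddcaaa'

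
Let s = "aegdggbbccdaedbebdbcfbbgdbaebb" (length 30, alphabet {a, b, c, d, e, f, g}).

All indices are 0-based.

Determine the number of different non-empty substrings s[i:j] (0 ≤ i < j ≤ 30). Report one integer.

433

rank | idx | suffix
   0 |  26 | aebb
   1 |  11 | aedbebdbcfbbgdbaebb
   2 |   0 | aegdggbbccdaedbebdbcfbbgdbaebb
   3 |  29 | b
   4 |  25 | baebb
   5 |  28 | bb
   6 |   6 | bbccdaedbebdbcfbbgdbaebb
   7 |  21 | bbgdbaebb
   8 |   7 | bccdaedbebdbcfbbgdbaebb
   9 |  18 | bcfbbgdbaebb
  10 |  16 | bdbcfbbgdbaebb
  11 |  14 | bebdbcfbbgdbaebb
  12 |  22 | bgdbaebb
  13 |   8 | ccdaedbebdbcfbbgdbaebb
  14 |   9 | cdaedbebdbcfbbgdbaebb
  15 |  19 | cfbbgdbaebb
  16 |  10 | daedbebdbcfbbgdbaebb
  17 |  24 | dbaebb
  18 |  17 | dbcfbbgdbaebb
  19 |  13 | dbebdbcfbbgdbaebb
  20 |   3 | dggbbccdaedbebdbcfbbgdbaebb
  21 |  27 | ebb
  22 |  15 | ebdbcfbbgdbaebb
  23 |  12 | edbebdbcfbbgdbaebb
  24 |   1 | egdggbbccdaedbebdbcfbbgdbaebb
  25 |  20 | fbbgdbaebb
  26 |   5 | gbbccdaedbebdbcfbbgdbaebb
  27 |  23 | gdbaebb
  28 |   2 | gdggbbccdaedbebdbcfbbgdbaebb
  29 |   4 | ggbbccdaedbebdbcfbbgdbaebb

SA = [26, 11, 0, 29, 25, 28, 6, 21, 7, 18, 16, 14, 22, 8, 9, 19, 10, 24, 17, 13, 3, 27, 15, 12, 1, 20, 5, 23, 2, 4]
[i] adj suffixes → lcp
  [1] 26/11 → 2 ('ae')
  [2] 11/0 → 2 ('ae')
  [3] 0/29 → 0 ('')
  [4] 29/25 → 1 ('b')
  [5] 25/28 → 1 ('b')
  [6] 28/6 → 2 ('bb')
  [7] 6/21 → 2 ('bb')
  [8] 21/7 → 1 ('b')
  [9] 7/18 → 2 ('bc')
  [10] 18/16 → 1 ('b')
  [11] 16/14 → 1 ('b')
  [12] 14/22 → 1 ('b')
  [13] 22/8 → 0 ('')
  [14] 8/9 → 1 ('c')
  [15] 9/19 → 1 ('c')
  [16] 19/10 → 0 ('')
  [17] 10/24 → 1 ('d')
  [18] 24/17 → 2 ('db')
  [19] 17/13 → 2 ('db')
  [20] 13/3 → 1 ('d')
  [21] 3/27 → 0 ('')
  [22] 27/15 → 2 ('eb')
  [23] 15/12 → 1 ('e')
  [24] 12/1 → 1 ('e')
  [25] 1/20 → 0 ('')
  [26] 20/5 → 0 ('')
  [27] 5/23 → 1 ('g')
  [28] 23/2 → 2 ('gd')
  [29] 2/4 → 1 ('g')

n(n+1)/2 = 30·31/2 = 465
Σ LCP = 0 + 2 + 2 + 0 + 1 + 1 + 2 + 2 + 1 + 2 + 1 + 1 + 1 + 0 + 1 + 1 + 0 + 1 + 2 + 2 + 1 + 0 + 2 + 1 + 1 + 0 + 0 + 1 + 2 + 1 = 32
distinct = 465 − 32 = 433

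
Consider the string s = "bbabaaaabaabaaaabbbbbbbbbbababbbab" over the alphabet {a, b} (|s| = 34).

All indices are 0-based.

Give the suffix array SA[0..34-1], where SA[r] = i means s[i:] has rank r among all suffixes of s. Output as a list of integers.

rank→(start, suffix):
  0 → (4, 'aaaabaabaaaabbbbbbbbbbababbbab')
  1 → (12, 'aaaabbbbbbbbbbababbbab')
  2 → (5, 'aaabaabaaaabbbbbbbbbbababbbab')
  3 → (13, 'aaabbbbbbbbbbababbbab')
  4 → (9, 'aabaaaabbbbbbbbbbababbbab')
  5 → (6, 'aabaabaaaabbbbbbbbbbababbbab')
  6 → (14, 'aabbbbbbbbbbababbbab')
  7 → (32, 'ab')
  8 → (2, 'abaaaabaabaaaabbbbbbbbbbababbbab')
  9 → (10, 'abaaaabbbbbbbbbbababbbab')
  10 → (7, 'abaabaaaabbbbbbbbbbababbbab')
  11 → (26, 'ababbbab')
  12 → (28, 'abbbab')
  13 → (15, 'abbbbbbbbbbababbbab')
  14 → (33, 'b')
  15 → (3, 'baaaabaabaaaabbbbbbbbbbababbbab')
  16 → (11, 'baaaabbbbbbbbbbababbbab')
  17 → (8, 'baabaaaabbbbbbbbbbababbbab')
  18 → (31, 'bab')
  19 → (1, 'babaaaabaabaaaabbbbbbbbbbababbbab')
  20 → (25, 'bababbbab')
  21 → (27, 'babbbab')
  22 → (30, 'bbab')
  23 → (0, 'bbabaaaabaabaaaabbbbbbbbbbababbbab')
  24 → (24, 'bbababbbab')
  25 → (29, 'bbbab')
  26 → (23, 'bbbababbbab')
  27 → (22, 'bbbbababbbab')
  28 → (21, 'bbbbbababbbab')
  29 → (20, 'bbbbbbababbbab')
  30 → (19, 'bbbbbbbababbbab')
  31 → (18, 'bbbbbbbbababbbab')
  32 → (17, 'bbbbbbbbbababbbab')
  33 → (16, 'bbbbbbbbbbababbbab')

[4, 12, 5, 13, 9, 6, 14, 32, 2, 10, 7, 26, 28, 15, 33, 3, 11, 8, 31, 1, 25, 27, 30, 0, 24, 29, 23, 22, 21, 20, 19, 18, 17, 16]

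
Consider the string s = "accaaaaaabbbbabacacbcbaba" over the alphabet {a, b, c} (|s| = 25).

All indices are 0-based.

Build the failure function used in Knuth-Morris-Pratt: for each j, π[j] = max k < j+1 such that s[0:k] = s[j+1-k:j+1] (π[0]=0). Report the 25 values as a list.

π[0] = 0
j=1 s[j]='c': π[1]=0 (border '')
j=2 s[j]='c': π[2]=0 (border '')
j=3 s[j]='a': π[3]=1 (border 'a')
j=4 s[j]='a': k: 1→0; π[4]=1 (border 'a')
j=5 s[j]='a': k: 1→0; π[5]=1 (border 'a')
j=6 s[j]='a': k: 1→0; π[6]=1 (border 'a')
j=7 s[j]='a': k: 1→0; π[7]=1 (border 'a')
j=8 s[j]='a': k: 1→0; π[8]=1 (border 'a')
j=9 s[j]='b': k: 1→0; π[9]=0 (border '')
j=10 s[j]='b': π[10]=0 (border '')
j=11 s[j]='b': π[11]=0 (border '')
j=12 s[j]='b': π[12]=0 (border '')
j=13 s[j]='a': π[13]=1 (border 'a')
j=14 s[j]='b': k: 1→0; π[14]=0 (border '')
j=15 s[j]='a': π[15]=1 (border 'a')
j=16 s[j]='c': π[16]=2 (border 'ac')
j=17 s[j]='a': k: 2→0; π[17]=1 (border 'a')
j=18 s[j]='c': π[18]=2 (border 'ac')
j=19 s[j]='b': k: 2→0; π[19]=0 (border '')
j=20 s[j]='c': π[20]=0 (border '')
j=21 s[j]='b': π[21]=0 (border '')
j=22 s[j]='a': π[22]=1 (border 'a')
j=23 s[j]='b': k: 1→0; π[23]=0 (border '')
j=24 s[j]='a': π[24]=1 (border 'a')

[0, 0, 0, 1, 1, 1, 1, 1, 1, 0, 0, 0, 0, 1, 0, 1, 2, 1, 2, 0, 0, 0, 1, 0, 1]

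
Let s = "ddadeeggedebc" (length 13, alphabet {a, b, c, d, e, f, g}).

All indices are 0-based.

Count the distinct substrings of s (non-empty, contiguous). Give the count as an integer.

rank→(start, suffix):
  0 → (2, 'adeeggedebc')
  1 → (11, 'bc')
  2 → (12, 'c')
  3 → (1, 'dadeeggedebc')
  4 → (0, 'ddadeeggedebc')
  5 → (9, 'debc')
  6 → (3, 'deeggedebc')
  7 → (10, 'ebc')
  8 → (8, 'edebc')
  9 → (4, 'eeggedebc')
  10 → (5, 'eggedebc')
  11 → (7, 'gedebc')
  12 → (6, 'ggedebc')

SA = [2, 11, 12, 1, 0, 9, 3, 10, 8, 4, 5, 7, 6]
rank  pair      lcp
   1  s[2:],s[11:]  0  ''
   2  s[11:],s[12:]  0  ''
   3  s[12:],s[1:]  0  ''
   4  s[1:],s[0:]  1  'd'
   5  s[0:],s[9:]  1  'd'
   6  s[9:],s[3:]  2  'de'
   7  s[3:],s[10:]  0  ''
   8  s[10:],s[8:]  1  'e'
   9  s[8:],s[4:]  1  'e'
  10  s[4:],s[5:]  1  'e'
  11  s[5:],s[7:]  0  ''
  12  s[7:],s[6:]  1  'g'

n(n+1)/2 = 13·14/2 = 91
Σ LCP = 0 + 0 + 0 + 0 + 1 + 1 + 2 + 0 + 1 + 1 + 1 + 0 + 1 = 8
distinct = 91 − 8 = 83

83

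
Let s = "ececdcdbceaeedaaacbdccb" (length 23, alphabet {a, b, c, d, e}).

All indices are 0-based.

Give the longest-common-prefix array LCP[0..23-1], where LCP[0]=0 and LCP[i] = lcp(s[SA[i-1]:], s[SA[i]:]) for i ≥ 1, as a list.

[0, 2, 1, 1, 0, 1, 1, 0, 2, 1, 1, 2, 1, 2, 0, 1, 1, 2, 0, 1, 2, 1, 1]

rank | idx | suffix
   0 |  14 | aaacbdccb
   1 |  15 | aacbdccb
   2 |  16 | acbdccb
   3 |  10 | aeedaaacbdccb
   4 |  22 | b
   5 |   7 | bceaeedaaacbdccb
   6 |  18 | bdccb
   7 |  21 | cb
   8 |  17 | cbdccb
   9 |  20 | ccb
  10 |   5 | cdbceaeedaaacbdccb
  11 |   3 | cdcdbceaeedaaacbdccb
  12 |   8 | ceaeedaaacbdccb
  13 |   1 | cecdcdbceaeedaaacbdccb
  14 |  13 | daaacbdccb
  15 |   6 | dbceaeedaaacbdccb
  16 |  19 | dccb
  17 |   4 | dcdbceaeedaaacbdccb
  18 |   9 | eaeedaaacbdccb
  19 |   2 | ecdcdbceaeedaaacbdccb
  20 |   0 | ececdcdbceaeedaaacbdccb
  21 |  12 | edaaacbdccb
  22 |  11 | eedaaacbdccb

SA = [14, 15, 16, 10, 22, 7, 18, 21, 17, 20, 5, 3, 8, 1, 13, 6, 19, 4, 9, 2, 0, 12, 11]
[i] adj suffixes → lcp
  [1] 14/15 → 2 ('aa')
  [2] 15/16 → 1 ('a')
  [3] 16/10 → 1 ('a')
  [4] 10/22 → 0 ('')
  [5] 22/7 → 1 ('b')
  [6] 7/18 → 1 ('b')
  [7] 18/21 → 0 ('')
  [8] 21/17 → 2 ('cb')
  [9] 17/20 → 1 ('c')
  [10] 20/5 → 1 ('c')
  [11] 5/3 → 2 ('cd')
  [12] 3/8 → 1 ('c')
  [13] 8/1 → 2 ('ce')
  [14] 1/13 → 0 ('')
  [15] 13/6 → 1 ('d')
  [16] 6/19 → 1 ('d')
  [17] 19/4 → 2 ('dc')
  [18] 4/9 → 0 ('')
  [19] 9/2 → 1 ('e')
  [20] 2/0 → 2 ('ec')
  [21] 0/12 → 1 ('e')
  [22] 12/11 → 1 ('e')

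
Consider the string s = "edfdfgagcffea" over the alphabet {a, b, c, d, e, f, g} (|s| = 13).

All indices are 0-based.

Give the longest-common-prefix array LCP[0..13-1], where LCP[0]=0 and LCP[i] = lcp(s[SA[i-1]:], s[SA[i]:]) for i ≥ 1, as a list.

[0, 1, 0, 0, 2, 0, 1, 0, 1, 1, 1, 0, 1]

rank | idx | suffix
   0 |  12 | a
   1 |   6 | agcffea
   2 |   8 | cffea
   3 |   1 | dfdfgagcffea
   4 |   3 | dfgagcffea
   5 |  11 | ea
   6 |   0 | edfdfgagcffea
   7 |   2 | fdfgagcffea
   8 |  10 | fea
   9 |   9 | ffea
  10 |   4 | fgagcffea
  11 |   5 | gagcffea
  12 |   7 | gcffea

SA = [12, 6, 8, 1, 3, 11, 0, 2, 10, 9, 4, 5, 7]
[i] adj suffixes → lcp
  [1] 12/6 → 1 ('a')
  [2] 6/8 → 0 ('')
  [3] 8/1 → 0 ('')
  [4] 1/3 → 2 ('df')
  [5] 3/11 → 0 ('')
  [6] 11/0 → 1 ('e')
  [7] 0/2 → 0 ('')
  [8] 2/10 → 1 ('f')
  [9] 10/9 → 1 ('f')
  [10] 9/4 → 1 ('f')
  [11] 4/5 → 0 ('')
  [12] 5/7 → 1 ('g')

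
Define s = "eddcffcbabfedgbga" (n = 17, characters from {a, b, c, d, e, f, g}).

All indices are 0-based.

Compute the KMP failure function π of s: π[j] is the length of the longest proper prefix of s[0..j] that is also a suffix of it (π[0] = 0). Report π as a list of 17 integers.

[0, 0, 0, 0, 0, 0, 0, 0, 0, 0, 0, 1, 2, 0, 0, 0, 0]

π[0] = 0
j=1 s[j]='d': π[1]=0 (border '')
j=2 s[j]='d': π[2]=0 (border '')
j=3 s[j]='c': π[3]=0 (border '')
j=4 s[j]='f': π[4]=0 (border '')
j=5 s[j]='f': π[5]=0 (border '')
j=6 s[j]='c': π[6]=0 (border '')
j=7 s[j]='b': π[7]=0 (border '')
j=8 s[j]='a': π[8]=0 (border '')
j=9 s[j]='b': π[9]=0 (border '')
j=10 s[j]='f': π[10]=0 (border '')
j=11 s[j]='e': π[11]=1 (border 'e')
j=12 s[j]='d': π[12]=2 (border 'ed')
j=13 s[j]='g': k: 2→0; π[13]=0 (border '')
j=14 s[j]='b': π[14]=0 (border '')
j=15 s[j]='g': π[15]=0 (border '')
j=16 s[j]='a': π[16]=0 (border '')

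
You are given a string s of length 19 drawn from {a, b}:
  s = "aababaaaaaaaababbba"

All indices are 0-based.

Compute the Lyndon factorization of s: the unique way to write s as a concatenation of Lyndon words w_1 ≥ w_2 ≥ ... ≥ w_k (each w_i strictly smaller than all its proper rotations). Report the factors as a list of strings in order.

emit factor 1: 'aabab' (i=0, period=5)
emit factor 2: 'aaaaaaaababbb' (i=5, period=13)
emit factor 3: 'a' (i=18, period=1)

["aabab", "aaaaaaaababbb", "a"]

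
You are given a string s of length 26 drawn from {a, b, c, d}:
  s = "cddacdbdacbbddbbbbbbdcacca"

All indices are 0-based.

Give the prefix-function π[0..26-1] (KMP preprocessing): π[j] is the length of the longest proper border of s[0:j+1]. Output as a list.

[0, 0, 0, 0, 1, 2, 0, 0, 0, 1, 0, 0, 0, 0, 0, 0, 0, 0, 0, 0, 0, 1, 0, 1, 1, 0]

π[0] = 0
j=1 s[j]='d': π[1]=0 (border '')
j=2 s[j]='d': π[2]=0 (border '')
j=3 s[j]='a': π[3]=0 (border '')
j=4 s[j]='c': π[4]=1 (border 'c')
j=5 s[j]='d': π[5]=2 (border 'cd')
j=6 s[j]='b': k: 2→0; π[6]=0 (border '')
j=7 s[j]='d': π[7]=0 (border '')
j=8 s[j]='a': π[8]=0 (border '')
j=9 s[j]='c': π[9]=1 (border 'c')
j=10 s[j]='b': k: 1→0; π[10]=0 (border '')
j=11 s[j]='b': π[11]=0 (border '')
j=12 s[j]='d': π[12]=0 (border '')
j=13 s[j]='d': π[13]=0 (border '')
j=14 s[j]='b': π[14]=0 (border '')
j=15 s[j]='b': π[15]=0 (border '')
j=16 s[j]='b': π[16]=0 (border '')
j=17 s[j]='b': π[17]=0 (border '')
j=18 s[j]='b': π[18]=0 (border '')
j=19 s[j]='b': π[19]=0 (border '')
j=20 s[j]='d': π[20]=0 (border '')
j=21 s[j]='c': π[21]=1 (border 'c')
j=22 s[j]='a': k: 1→0; π[22]=0 (border '')
j=23 s[j]='c': π[23]=1 (border 'c')
j=24 s[j]='c': k: 1→0; π[24]=1 (border 'c')
j=25 s[j]='a': k: 1→0; π[25]=0 (border '')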